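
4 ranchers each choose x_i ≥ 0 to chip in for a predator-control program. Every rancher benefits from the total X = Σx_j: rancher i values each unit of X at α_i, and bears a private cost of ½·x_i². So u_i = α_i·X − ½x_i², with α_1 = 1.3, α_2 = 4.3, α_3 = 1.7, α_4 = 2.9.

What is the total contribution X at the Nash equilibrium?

10.2

Rancher i's FOC: ∂u_i/∂x_i = α_i − x_i = 0, so x_i* = α_i.
NE contributions = (1.3, 4.3, 1.7, 2.9); X = 10.2.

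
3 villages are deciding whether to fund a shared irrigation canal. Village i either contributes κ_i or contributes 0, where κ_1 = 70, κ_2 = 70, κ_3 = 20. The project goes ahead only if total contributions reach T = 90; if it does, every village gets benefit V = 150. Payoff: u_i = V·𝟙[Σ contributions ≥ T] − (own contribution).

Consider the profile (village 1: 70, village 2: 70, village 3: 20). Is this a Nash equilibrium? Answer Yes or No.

No

Total = 160 ≥ 90: provided.
Village 1 (pledges 70, payoff 80): dropping to 0 → total 90, payoff 150. Profitable deviation.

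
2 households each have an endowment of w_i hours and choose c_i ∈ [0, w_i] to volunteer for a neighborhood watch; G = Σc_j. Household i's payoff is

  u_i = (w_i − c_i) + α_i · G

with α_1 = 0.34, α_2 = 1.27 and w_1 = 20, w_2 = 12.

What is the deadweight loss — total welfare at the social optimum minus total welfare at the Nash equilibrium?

∂u_i/∂c_i = α_i − 1, so household i contributes w_i if α_i > 1, else 0.
α_i > 1 for i ∈ {2}; NE contributions (0, 12), G = 12.
W^NE = Σw_i − G^NE + (Σα_i)·G^NE = 32 + 0.61·12 = 39.32.
Planner: ∂(Σu_j)/∂c_i = Σα_j − 1 = 0.61 > 0, so everyone contributes w_i; G^SO = 32, W^SO = 32 + 0.61·32 = 51.52.
Deadweight loss = 12.2.

12.2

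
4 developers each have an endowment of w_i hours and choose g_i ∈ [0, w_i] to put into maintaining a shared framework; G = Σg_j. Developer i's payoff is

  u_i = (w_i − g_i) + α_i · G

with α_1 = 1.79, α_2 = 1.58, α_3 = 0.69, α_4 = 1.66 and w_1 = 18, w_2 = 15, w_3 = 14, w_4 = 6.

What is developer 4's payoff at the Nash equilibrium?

64.74

∂u_i/∂g_i = α_i − 1, so developer i contributes w_i if α_i > 1, else 0.
α_i > 1 for i ∈ {1, 2, 4}; NE contributions (18, 15, 0, 6), G = 39.
u_4 = (6 − 6) + 1.66·39 = 64.74.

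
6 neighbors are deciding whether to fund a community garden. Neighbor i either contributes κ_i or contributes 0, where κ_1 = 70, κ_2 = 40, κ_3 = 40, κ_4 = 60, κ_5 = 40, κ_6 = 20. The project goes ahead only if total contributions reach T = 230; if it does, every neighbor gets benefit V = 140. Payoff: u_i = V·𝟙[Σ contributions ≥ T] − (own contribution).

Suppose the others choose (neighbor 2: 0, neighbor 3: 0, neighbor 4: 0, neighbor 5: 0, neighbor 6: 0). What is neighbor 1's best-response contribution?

Others' total = 0. Even contributing 70 gives 70 < 230: no benefit either way.
Best response: 0.

0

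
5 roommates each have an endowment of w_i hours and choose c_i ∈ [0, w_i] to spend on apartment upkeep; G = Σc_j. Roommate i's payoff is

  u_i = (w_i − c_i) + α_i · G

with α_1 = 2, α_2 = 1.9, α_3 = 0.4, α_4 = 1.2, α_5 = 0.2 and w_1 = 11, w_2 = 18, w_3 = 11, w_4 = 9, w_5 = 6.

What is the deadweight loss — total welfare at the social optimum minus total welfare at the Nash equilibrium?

∂u_i/∂c_i = α_i − 1, so roommate i contributes w_i if α_i > 1, else 0.
α_i > 1 for i ∈ {1, 2, 4}; NE contributions (11, 18, 0, 9, 0), G = 38.
W^NE = Σw_i − G^NE + (Σα_i)·G^NE = 55 + 4.7·38 = 233.6.
Planner: ∂(Σu_j)/∂c_i = Σα_j − 1 = 4.7 > 0, so everyone contributes w_i; G^SO = 55, W^SO = 55 + 4.7·55 = 313.5.
Deadweight loss = 79.9.

79.9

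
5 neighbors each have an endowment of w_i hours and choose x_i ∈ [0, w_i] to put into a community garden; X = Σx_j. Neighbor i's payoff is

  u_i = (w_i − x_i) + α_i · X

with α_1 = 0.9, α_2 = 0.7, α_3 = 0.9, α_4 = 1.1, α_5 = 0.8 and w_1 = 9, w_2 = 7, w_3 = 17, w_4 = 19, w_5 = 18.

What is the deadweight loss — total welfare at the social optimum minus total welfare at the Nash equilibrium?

173.4

∂u_i/∂x_i = α_i − 1, so neighbor i contributes w_i if α_i > 1, else 0.
α_i > 1 for i ∈ {4}; NE contributions (0, 0, 0, 19, 0), X = 19.
W^NE = Σw_i − X^NE + (Σα_i)·X^NE = 70 + 3.4·19 = 134.6.
Planner: ∂(Σu_j)/∂x_i = Σα_j − 1 = 3.4 > 0, so everyone contributes w_i; X^SO = 70, W^SO = 70 + 3.4·70 = 308.
Deadweight loss = 173.4.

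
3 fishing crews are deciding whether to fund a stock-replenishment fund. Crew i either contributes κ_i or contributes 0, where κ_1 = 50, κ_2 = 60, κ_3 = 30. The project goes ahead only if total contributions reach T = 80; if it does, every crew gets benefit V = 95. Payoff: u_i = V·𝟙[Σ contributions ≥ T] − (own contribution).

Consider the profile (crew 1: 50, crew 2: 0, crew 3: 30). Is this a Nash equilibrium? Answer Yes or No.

Total = 80 ≥ 80: provided.
Crew 1 (pledges 50, payoff 45): dropping to 0 → total 30, payoff 0. No gain.
Crew 2 (pledges 0, payoff 95): pledging 60 → total 140, payoff 35. No gain.
Crew 3 (pledges 30, payoff 65): dropping to 0 → total 50, payoff 0. No gain.

Yes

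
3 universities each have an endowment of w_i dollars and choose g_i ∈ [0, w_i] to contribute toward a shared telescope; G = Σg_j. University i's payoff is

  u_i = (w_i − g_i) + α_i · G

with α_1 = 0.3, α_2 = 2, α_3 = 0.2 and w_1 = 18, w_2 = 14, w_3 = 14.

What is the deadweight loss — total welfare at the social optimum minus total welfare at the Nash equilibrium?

∂u_i/∂g_i = α_i − 1, so university i contributes w_i if α_i > 1, else 0.
α_i > 1 for i ∈ {2}; NE contributions (0, 14, 0), G = 14.
W^NE = Σw_i − G^NE + (Σα_i)·G^NE = 46 + 1.5·14 = 67.
Planner: ∂(Σu_j)/∂g_i = Σα_j − 1 = 1.5 > 0, so everyone contributes w_i; G^SO = 46, W^SO = 46 + 1.5·46 = 115.
Deadweight loss = 48.

48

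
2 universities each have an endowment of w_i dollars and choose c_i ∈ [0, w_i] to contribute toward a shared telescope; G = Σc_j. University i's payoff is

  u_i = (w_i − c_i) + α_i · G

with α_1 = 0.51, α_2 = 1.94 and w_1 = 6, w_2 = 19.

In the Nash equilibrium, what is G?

∂u_i/∂c_i = α_i − 1, so university i contributes w_i if α_i > 1, else 0.
α_i > 1 for i ∈ {2}; NE contributions (0, 19), G = 19.

19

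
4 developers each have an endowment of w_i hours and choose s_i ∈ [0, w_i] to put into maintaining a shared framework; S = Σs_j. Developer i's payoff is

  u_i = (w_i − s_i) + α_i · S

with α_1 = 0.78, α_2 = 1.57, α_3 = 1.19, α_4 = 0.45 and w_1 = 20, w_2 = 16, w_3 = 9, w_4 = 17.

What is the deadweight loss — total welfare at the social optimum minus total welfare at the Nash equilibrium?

110.63

∂u_i/∂s_i = α_i − 1, so developer i contributes w_i if α_i > 1, else 0.
α_i > 1 for i ∈ {2, 3}; NE contributions (0, 16, 9, 0), S = 25.
W^NE = Σw_i − S^NE + (Σα_i)·S^NE = 62 + 2.99·25 = 136.75.
Planner: ∂(Σu_j)/∂s_i = Σα_j − 1 = 2.99 > 0, so everyone contributes w_i; S^SO = 62, W^SO = 62 + 2.99·62 = 247.38.
Deadweight loss = 110.63.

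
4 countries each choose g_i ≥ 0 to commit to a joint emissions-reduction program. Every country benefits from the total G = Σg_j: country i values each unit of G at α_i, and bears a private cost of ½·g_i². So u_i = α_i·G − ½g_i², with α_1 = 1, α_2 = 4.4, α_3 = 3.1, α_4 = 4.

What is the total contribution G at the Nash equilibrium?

Country i's FOC: ∂u_i/∂g_i = α_i − g_i = 0, so g_i* = α_i.
NE contributions = (1, 4.4, 3.1, 4); G = 12.5.

12.5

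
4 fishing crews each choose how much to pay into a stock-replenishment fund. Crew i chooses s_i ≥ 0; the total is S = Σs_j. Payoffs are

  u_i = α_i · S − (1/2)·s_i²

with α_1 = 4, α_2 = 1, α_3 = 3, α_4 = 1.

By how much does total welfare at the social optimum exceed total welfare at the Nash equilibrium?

94.5

Crew i's FOC: ∂u_i/∂s_i = α_i − s_i = 0, so s_i* = α_i.
NE contributions = (4, 1, 3, 1); S = 9.
W^NE = (Σα)·S − ½Σα_i² = 9² − ½·27 = 67.5.
Planner sets s_i = Σα_j = 9 for every i, so S^SO = 4·9 = 36.
W^SO = (Σα)·S^SO − ½·4·(Σα)² = (4/2)·9² = 162.
Deadweight loss = W^SO − W^NE = 94.5.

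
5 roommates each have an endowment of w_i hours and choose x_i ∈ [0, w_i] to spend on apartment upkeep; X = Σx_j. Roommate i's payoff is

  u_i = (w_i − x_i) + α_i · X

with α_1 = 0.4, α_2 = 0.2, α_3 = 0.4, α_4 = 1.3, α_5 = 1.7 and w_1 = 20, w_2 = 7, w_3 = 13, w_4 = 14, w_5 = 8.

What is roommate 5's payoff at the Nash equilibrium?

37.4

∂u_i/∂x_i = α_i − 1, so roommate i contributes w_i if α_i > 1, else 0.
α_i > 1 for i ∈ {4, 5}; NE contributions (0, 0, 0, 14, 8), X = 22.
u_5 = (8 − 8) + 1.7·22 = 37.4.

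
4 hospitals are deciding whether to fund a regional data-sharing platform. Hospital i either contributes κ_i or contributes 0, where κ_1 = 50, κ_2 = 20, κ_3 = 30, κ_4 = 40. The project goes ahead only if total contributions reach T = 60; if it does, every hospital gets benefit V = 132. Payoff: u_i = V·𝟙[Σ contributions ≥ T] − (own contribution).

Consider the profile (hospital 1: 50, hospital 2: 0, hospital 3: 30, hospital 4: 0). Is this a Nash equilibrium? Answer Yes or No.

Total = 80 ≥ 60: provided.
Hospital 1 (pledges 50, payoff 82): dropping to 0 → total 30, payoff 0. No gain.
Hospital 2 (pledges 0, payoff 132): pledging 20 → total 100, payoff 112. No gain.
Hospital 3 (pledges 30, payoff 102): dropping to 0 → total 50, payoff 0. No gain.
Hospital 4 (pledges 0, payoff 132): pledging 40 → total 120, payoff 92. No gain.

Yes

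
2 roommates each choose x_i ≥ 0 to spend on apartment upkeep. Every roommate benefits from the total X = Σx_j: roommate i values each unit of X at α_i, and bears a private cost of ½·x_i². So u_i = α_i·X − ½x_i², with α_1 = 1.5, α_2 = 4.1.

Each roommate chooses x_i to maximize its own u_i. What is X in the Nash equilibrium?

Roommate i's FOC: ∂u_i/∂x_i = α_i − x_i = 0, so x_i* = α_i.
NE contributions = (1.5, 4.1); X = 5.6.

5.6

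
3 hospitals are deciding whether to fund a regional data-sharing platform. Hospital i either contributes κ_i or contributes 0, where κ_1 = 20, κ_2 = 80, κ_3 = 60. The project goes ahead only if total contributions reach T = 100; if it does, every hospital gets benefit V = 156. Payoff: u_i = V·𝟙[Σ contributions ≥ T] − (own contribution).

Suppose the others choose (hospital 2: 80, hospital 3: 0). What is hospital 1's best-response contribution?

20

Others' total = 80. Contributing 20 brings total to 100 ≥ 100: gain V − κ_1 = 136.
Best response: 20.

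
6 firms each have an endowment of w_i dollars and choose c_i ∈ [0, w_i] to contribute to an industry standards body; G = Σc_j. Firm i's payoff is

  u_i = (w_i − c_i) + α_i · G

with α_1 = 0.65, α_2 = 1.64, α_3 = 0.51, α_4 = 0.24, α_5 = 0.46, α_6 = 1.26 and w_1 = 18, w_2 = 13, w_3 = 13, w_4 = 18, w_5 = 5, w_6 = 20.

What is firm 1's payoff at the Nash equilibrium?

∂u_i/∂c_i = α_i − 1, so firm i contributes w_i if α_i > 1, else 0.
α_i > 1 for i ∈ {2, 6}; NE contributions (0, 13, 0, 0, 0, 20), G = 33.
u_1 = (18 − 0) + 0.65·33 = 39.45.

39.45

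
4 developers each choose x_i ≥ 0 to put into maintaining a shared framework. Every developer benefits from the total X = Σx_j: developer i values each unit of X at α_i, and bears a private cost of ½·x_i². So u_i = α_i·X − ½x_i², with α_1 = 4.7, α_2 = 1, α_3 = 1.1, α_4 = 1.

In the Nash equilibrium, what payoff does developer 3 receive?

Developer i's FOC: ∂u_i/∂x_i = α_i − x_i = 0, so x_i* = α_i.
NE contributions = (4.7, 1, 1.1, 1); X = 7.8.
u_3 = α_3·X − ½·(x_3)² = 1.1·7.8 − ½·1.1² = 7.975.

7.975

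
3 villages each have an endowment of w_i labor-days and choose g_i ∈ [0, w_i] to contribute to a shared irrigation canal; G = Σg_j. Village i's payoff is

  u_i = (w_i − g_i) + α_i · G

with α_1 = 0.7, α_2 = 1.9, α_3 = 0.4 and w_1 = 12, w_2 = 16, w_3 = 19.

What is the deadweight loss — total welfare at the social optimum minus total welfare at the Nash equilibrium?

62

∂u_i/∂g_i = α_i − 1, so village i contributes w_i if α_i > 1, else 0.
α_i > 1 for i ∈ {2}; NE contributions (0, 16, 0), G = 16.
W^NE = Σw_i − G^NE + (Σα_i)·G^NE = 47 + 2·16 = 79.
Planner: ∂(Σu_j)/∂g_i = Σα_j − 1 = 2 > 0, so everyone contributes w_i; G^SO = 47, W^SO = 47 + 2·47 = 141.
Deadweight loss = 62.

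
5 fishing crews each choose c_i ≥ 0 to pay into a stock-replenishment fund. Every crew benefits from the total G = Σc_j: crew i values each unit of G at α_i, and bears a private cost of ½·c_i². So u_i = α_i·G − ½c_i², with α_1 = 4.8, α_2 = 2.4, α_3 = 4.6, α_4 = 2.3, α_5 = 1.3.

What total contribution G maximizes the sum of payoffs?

77

Planner FOC: ∂(Σu_j)/∂c_i = (Σα_j) − c_i = 0, so c_i^SO = Σα_j = 15.4 for every i; G^SO = 77.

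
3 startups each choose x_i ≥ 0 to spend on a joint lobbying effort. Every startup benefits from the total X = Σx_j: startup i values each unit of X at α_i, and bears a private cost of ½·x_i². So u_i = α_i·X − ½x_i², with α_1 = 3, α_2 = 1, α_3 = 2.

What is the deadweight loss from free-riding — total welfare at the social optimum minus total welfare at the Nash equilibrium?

Startup i's FOC: ∂u_i/∂x_i = α_i − x_i = 0, so x_i* = α_i.
NE contributions = (3, 1, 2); X = 6.
W^NE = (Σα)·X − ½Σα_i² = 6² − ½·14 = 29.
Planner sets x_i = Σα_j = 6 for every i, so X^SO = 3·6 = 18.
W^SO = (Σα)·X^SO − ½·3·(Σα)² = (3/2)·6² = 54.
Deadweight loss = W^SO − W^NE = 25.

25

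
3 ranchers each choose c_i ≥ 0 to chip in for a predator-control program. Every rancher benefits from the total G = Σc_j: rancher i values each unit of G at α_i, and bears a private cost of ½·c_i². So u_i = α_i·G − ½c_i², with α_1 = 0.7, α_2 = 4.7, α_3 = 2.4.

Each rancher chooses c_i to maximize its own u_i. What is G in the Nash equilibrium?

Rancher i's FOC: ∂u_i/∂c_i = α_i − c_i = 0, so c_i* = α_i.
NE contributions = (0.7, 4.7, 2.4); G = 7.8.

7.8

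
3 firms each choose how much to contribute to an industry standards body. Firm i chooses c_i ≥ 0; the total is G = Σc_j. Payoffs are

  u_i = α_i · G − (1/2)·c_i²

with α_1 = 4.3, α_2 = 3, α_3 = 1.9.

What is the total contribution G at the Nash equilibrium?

Firm i's FOC: ∂u_i/∂c_i = α_i − c_i = 0, so c_i* = α_i.
NE contributions = (4.3, 3, 1.9); G = 9.2.

9.2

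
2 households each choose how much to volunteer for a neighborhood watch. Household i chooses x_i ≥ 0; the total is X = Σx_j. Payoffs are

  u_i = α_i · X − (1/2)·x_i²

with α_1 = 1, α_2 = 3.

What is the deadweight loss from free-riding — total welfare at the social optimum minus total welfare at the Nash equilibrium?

Household i's FOC: ∂u_i/∂x_i = α_i − x_i = 0, so x_i* = α_i.
NE contributions = (1, 3); X = 4.
W^NE = (Σα)·X − ½Σα_i² = 4² − ½·10 = 11.
Planner sets x_i = Σα_j = 4 for every i, so X^SO = 2·4 = 8.
W^SO = (Σα)·X^SO − ½·2·(Σα)² = (2/2)·4² = 16.
Deadweight loss = W^SO − W^NE = 5.

5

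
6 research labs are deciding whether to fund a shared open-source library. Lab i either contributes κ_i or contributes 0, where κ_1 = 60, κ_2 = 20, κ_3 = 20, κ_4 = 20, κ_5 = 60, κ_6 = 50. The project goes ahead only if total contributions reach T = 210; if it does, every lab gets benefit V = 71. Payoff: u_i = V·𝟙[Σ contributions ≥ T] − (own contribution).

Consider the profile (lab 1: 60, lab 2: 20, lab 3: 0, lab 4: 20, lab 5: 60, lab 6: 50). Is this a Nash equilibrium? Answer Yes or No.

Yes

Total = 210 ≥ 210: provided.
Lab 1 (pledges 60, payoff 11): dropping to 0 → total 150, payoff 0. No gain.
Lab 2 (pledges 20, payoff 51): dropping to 0 → total 190, payoff 0. No gain.
Lab 3 (pledges 0, payoff 71): pledging 20 → total 230, payoff 51. No gain.
Lab 4 (pledges 20, payoff 51): dropping to 0 → total 190, payoff 0. No gain.
Lab 5 (pledges 60, payoff 11): dropping to 0 → total 150, payoff 0. No gain.
Lab 6 (pledges 50, payoff 21): dropping to 0 → total 160, payoff 0. No gain.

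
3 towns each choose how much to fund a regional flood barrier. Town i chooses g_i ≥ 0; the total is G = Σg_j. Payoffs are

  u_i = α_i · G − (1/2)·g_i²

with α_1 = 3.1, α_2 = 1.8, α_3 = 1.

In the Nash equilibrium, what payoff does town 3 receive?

5.4

Town i's FOC: ∂u_i/∂g_i = α_i − g_i = 0, so g_i* = α_i.
NE contributions = (3.1, 1.8, 1); G = 5.9.
u_3 = α_3·G − ½·(g_3)² = 1·5.9 − ½·1² = 5.4.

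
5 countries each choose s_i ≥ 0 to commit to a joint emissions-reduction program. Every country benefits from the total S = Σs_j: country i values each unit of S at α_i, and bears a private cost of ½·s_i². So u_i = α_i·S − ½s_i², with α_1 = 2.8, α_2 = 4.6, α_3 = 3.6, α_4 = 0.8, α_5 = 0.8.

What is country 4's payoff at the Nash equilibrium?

9.76

Country i's FOC: ∂u_i/∂s_i = α_i − s_i = 0, so s_i* = α_i.
NE contributions = (2.8, 4.6, 3.6, 0.8, 0.8); S = 12.6.
u_4 = α_4·S − ½·(s_4)² = 0.8·12.6 − ½·0.8² = 9.76.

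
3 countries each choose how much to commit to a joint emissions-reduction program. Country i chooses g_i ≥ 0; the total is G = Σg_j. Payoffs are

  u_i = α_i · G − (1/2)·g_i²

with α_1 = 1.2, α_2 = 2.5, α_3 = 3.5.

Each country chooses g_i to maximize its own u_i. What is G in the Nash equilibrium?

7.2

Country i's FOC: ∂u_i/∂g_i = α_i − g_i = 0, so g_i* = α_i.
NE contributions = (1.2, 2.5, 3.5); G = 7.2.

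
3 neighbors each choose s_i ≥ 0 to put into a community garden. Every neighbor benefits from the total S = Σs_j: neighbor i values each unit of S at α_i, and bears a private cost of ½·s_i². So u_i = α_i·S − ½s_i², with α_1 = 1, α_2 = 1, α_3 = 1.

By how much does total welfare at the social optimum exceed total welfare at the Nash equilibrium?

Neighbor i's FOC: ∂u_i/∂s_i = α_i − s_i = 0, so s_i* = α_i.
NE contributions = (1, 1, 1); S = 3.
W^NE = (Σα)·S − ½Σα_i² = 3² − ½·3 = 7.5.
Planner sets s_i = Σα_j = 3 for every i, so S^SO = 3·3 = 9.
W^SO = (Σα)·S^SO − ½·3·(Σα)² = (3/2)·3² = 13.5.
Deadweight loss = W^SO − W^NE = 6.

6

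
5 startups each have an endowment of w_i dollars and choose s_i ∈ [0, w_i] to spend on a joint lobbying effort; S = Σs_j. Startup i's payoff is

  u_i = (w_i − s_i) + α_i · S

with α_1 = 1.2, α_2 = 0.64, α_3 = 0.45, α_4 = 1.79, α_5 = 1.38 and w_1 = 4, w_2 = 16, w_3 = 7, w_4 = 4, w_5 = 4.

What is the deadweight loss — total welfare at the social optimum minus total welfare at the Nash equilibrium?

∂u_i/∂s_i = α_i − 1, so startup i contributes w_i if α_i > 1, else 0.
α_i > 1 for i ∈ {1, 4, 5}; NE contributions (4, 0, 0, 4, 4), S = 12.
W^NE = Σw_i − S^NE + (Σα_i)·S^NE = 35 + 4.46·12 = 88.52.
Planner: ∂(Σu_j)/∂s_i = Σα_j − 1 = 4.46 > 0, so everyone contributes w_i; S^SO = 35, W^SO = 35 + 4.46·35 = 191.1.
Deadweight loss = 102.58.

102.58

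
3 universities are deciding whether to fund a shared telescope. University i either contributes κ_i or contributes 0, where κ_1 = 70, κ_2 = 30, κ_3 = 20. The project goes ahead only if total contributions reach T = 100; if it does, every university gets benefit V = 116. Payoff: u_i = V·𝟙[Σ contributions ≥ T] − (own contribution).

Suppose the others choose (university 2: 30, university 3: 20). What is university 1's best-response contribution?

Others' total = 50. Contributing 70 brings total to 120 ≥ 100: gain V − κ_1 = 46.
Best response: 70.

70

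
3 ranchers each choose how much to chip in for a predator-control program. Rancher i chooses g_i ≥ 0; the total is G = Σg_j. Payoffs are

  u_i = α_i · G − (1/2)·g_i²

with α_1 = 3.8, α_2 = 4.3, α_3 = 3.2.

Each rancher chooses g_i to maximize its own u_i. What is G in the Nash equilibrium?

Rancher i's FOC: ∂u_i/∂g_i = α_i − g_i = 0, so g_i* = α_i.
NE contributions = (3.8, 4.3, 3.2); G = 11.3.

11.3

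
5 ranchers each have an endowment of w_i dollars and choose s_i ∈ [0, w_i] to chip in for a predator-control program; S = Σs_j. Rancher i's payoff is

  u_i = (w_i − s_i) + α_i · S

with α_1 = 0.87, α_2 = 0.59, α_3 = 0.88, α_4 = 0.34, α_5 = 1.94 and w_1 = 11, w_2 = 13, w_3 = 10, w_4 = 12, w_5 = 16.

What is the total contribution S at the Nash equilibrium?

∂u_i/∂s_i = α_i − 1, so rancher i contributes w_i if α_i > 1, else 0.
α_i > 1 for i ∈ {5}; NE contributions (0, 0, 0, 0, 16), S = 16.

16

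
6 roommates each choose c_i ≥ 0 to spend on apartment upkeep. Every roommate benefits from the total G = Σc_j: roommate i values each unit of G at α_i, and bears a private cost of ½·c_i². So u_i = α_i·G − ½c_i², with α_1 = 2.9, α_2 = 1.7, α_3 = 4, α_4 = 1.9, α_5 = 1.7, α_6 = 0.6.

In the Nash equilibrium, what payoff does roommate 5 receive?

Roommate i's FOC: ∂u_i/∂c_i = α_i − c_i = 0, so c_i* = α_i.
NE contributions = (2.9, 1.7, 4, 1.9, 1.7, 0.6); G = 12.8.
u_5 = α_5·G − ½·(c_5)² = 1.7·12.8 − ½·1.7² = 20.315.

20.315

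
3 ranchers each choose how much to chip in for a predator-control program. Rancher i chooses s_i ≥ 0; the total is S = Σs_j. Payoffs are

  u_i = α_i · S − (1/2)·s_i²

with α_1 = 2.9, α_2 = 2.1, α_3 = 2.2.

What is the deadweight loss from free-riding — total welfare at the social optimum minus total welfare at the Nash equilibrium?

Rancher i's FOC: ∂u_i/∂s_i = α_i − s_i = 0, so s_i* = α_i.
NE contributions = (2.9, 2.1, 2.2); S = 7.2.
W^NE = (Σα)·S − ½Σα_i² = 7.2² − ½·17.66 = 43.01.
Planner sets s_i = Σα_j = 7.2 for every i, so S^SO = 3·7.2 = 21.6.
W^SO = (Σα)·S^SO − ½·3·(Σα)² = (3/2)·7.2² = 77.76.
Deadweight loss = W^SO − W^NE = 34.75.

34.75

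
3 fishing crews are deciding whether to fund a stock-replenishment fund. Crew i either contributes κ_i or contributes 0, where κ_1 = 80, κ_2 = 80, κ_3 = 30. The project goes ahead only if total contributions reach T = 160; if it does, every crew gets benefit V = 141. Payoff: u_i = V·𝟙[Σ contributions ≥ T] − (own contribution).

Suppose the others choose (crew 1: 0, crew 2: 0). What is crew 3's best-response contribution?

Others' total = 0. Even contributing 30 gives 30 < 160: no benefit either way.
Best response: 0.

0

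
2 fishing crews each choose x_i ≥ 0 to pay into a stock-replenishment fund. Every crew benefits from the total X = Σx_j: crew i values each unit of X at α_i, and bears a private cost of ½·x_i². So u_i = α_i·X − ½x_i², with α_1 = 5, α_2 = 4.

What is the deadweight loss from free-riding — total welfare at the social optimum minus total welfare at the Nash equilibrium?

Crew i's FOC: ∂u_i/∂x_i = α_i − x_i = 0, so x_i* = α_i.
NE contributions = (5, 4); X = 9.
W^NE = (Σα)·X − ½Σα_i² = 9² − ½·41 = 60.5.
Planner sets x_i = Σα_j = 9 for every i, so X^SO = 2·9 = 18.
W^SO = (Σα)·X^SO − ½·2·(Σα)² = (2/2)·9² = 81.
Deadweight loss = W^SO − W^NE = 20.5.

20.5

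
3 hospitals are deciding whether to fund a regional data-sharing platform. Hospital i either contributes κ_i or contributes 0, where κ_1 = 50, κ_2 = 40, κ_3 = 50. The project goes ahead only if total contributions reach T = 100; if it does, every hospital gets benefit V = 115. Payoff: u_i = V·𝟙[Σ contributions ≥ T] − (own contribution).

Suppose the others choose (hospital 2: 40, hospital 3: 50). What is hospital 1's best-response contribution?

50

Others' total = 90. Contributing 50 brings total to 140 ≥ 100: gain V − κ_1 = 65.
Best response: 50.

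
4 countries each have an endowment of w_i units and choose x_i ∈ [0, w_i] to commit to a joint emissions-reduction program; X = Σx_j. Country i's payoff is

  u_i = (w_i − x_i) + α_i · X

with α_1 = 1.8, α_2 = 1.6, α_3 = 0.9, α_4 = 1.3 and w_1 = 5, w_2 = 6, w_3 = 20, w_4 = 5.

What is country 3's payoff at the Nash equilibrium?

∂u_i/∂x_i = α_i − 1, so country i contributes w_i if α_i > 1, else 0.
α_i > 1 for i ∈ {1, 2, 4}; NE contributions (5, 6, 0, 5), X = 16.
u_3 = (20 − 0) + 0.9·16 = 34.4.

34.4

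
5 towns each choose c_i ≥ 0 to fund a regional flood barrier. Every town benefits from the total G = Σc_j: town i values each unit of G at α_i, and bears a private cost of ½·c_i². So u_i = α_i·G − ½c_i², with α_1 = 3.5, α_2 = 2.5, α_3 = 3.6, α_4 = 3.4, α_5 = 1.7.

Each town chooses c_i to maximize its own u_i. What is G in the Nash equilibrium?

Town i's FOC: ∂u_i/∂c_i = α_i − c_i = 0, so c_i* = α_i.
NE contributions = (3.5, 2.5, 3.6, 3.4, 1.7); G = 14.7.

14.7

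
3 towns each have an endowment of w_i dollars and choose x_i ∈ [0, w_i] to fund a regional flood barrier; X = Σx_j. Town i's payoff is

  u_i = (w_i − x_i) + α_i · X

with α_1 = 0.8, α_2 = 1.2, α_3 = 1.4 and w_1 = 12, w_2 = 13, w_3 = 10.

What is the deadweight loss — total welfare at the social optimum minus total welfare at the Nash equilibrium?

∂u_i/∂x_i = α_i − 1, so town i contributes w_i if α_i > 1, else 0.
α_i > 1 for i ∈ {2, 3}; NE contributions (0, 13, 10), X = 23.
W^NE = Σw_i − X^NE + (Σα_i)·X^NE = 35 + 2.4·23 = 90.2.
Planner: ∂(Σu_j)/∂x_i = Σα_j − 1 = 2.4 > 0, so everyone contributes w_i; X^SO = 35, W^SO = 35 + 2.4·35 = 119.
Deadweight loss = 28.8.

28.8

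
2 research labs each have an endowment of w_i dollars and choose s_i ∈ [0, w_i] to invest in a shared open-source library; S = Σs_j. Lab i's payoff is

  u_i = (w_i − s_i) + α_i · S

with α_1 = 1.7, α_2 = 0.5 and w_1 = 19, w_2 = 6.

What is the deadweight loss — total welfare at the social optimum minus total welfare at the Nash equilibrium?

7.2

∂u_i/∂s_i = α_i − 1, so lab i contributes w_i if α_i > 1, else 0.
α_i > 1 for i ∈ {1}; NE contributions (19, 0), S = 19.
W^NE = Σw_i − S^NE + (Σα_i)·S^NE = 25 + 1.2·19 = 47.8.
Planner: ∂(Σu_j)/∂s_i = Σα_j − 1 = 1.2 > 0, so everyone contributes w_i; S^SO = 25, W^SO = 25 + 1.2·25 = 55.
Deadweight loss = 7.2.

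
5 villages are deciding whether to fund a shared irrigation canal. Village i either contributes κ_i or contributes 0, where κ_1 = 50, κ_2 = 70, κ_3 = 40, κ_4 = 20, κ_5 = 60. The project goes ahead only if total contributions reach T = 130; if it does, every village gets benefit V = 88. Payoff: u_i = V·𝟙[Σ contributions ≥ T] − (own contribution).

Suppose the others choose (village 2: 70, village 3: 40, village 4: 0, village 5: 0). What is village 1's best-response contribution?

50

Others' total = 110. Contributing 50 brings total to 160 ≥ 130: gain V − κ_1 = 38.
Best response: 50.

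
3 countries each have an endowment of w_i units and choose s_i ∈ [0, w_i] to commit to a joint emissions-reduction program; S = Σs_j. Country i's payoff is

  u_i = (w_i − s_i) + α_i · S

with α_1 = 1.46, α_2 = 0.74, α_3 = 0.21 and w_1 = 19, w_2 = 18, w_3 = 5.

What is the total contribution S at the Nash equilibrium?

∂u_i/∂s_i = α_i − 1, so country i contributes w_i if α_i > 1, else 0.
α_i > 1 for i ∈ {1}; NE contributions (19, 0, 0), S = 19.

19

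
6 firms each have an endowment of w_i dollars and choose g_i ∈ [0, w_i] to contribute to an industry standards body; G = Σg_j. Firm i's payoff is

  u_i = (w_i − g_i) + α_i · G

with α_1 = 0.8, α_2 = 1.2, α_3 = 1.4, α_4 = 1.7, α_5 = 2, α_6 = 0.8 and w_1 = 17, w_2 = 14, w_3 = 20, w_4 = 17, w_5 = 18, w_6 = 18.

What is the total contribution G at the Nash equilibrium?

69

∂u_i/∂g_i = α_i − 1, so firm i contributes w_i if α_i > 1, else 0.
α_i > 1 for i ∈ {2, 3, 4, 5}; NE contributions (0, 14, 20, 17, 18, 0), G = 69.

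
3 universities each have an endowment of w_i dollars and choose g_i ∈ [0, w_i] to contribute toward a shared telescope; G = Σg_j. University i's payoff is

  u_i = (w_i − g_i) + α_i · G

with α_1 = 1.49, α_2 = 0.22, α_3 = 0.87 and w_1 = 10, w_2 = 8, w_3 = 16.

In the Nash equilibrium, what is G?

10

∂u_i/∂g_i = α_i − 1, so university i contributes w_i if α_i > 1, else 0.
α_i > 1 for i ∈ {1}; NE contributions (10, 0, 0), G = 10.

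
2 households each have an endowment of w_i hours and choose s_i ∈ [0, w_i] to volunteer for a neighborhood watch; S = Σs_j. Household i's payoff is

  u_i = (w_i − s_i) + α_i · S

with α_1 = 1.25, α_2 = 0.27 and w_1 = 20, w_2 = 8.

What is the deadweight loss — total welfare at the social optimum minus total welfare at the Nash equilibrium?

∂u_i/∂s_i = α_i − 1, so household i contributes w_i if α_i > 1, else 0.
α_i > 1 for i ∈ {1}; NE contributions (20, 0), S = 20.
W^NE = Σw_i − S^NE + (Σα_i)·S^NE = 28 + 0.52·20 = 38.4.
Planner: ∂(Σu_j)/∂s_i = Σα_j − 1 = 0.52 > 0, so everyone contributes w_i; S^SO = 28, W^SO = 28 + 0.52·28 = 42.56.
Deadweight loss = 4.16.

4.16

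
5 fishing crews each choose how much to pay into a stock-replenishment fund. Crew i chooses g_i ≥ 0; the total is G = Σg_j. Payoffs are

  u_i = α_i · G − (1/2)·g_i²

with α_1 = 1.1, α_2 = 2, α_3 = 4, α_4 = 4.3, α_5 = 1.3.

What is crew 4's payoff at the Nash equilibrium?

45.365

Crew i's FOC: ∂u_i/∂g_i = α_i − g_i = 0, so g_i* = α_i.
NE contributions = (1.1, 2, 4, 4.3, 1.3); G = 12.7.
u_4 = α_4·G − ½·(g_4)² = 4.3·12.7 − ½·4.3² = 45.365.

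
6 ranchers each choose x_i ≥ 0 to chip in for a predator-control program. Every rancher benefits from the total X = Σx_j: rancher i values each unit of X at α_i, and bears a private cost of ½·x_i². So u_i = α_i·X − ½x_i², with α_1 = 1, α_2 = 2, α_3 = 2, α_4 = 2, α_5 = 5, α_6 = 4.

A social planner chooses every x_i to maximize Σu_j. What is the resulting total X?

Planner FOC: ∂(Σu_j)/∂x_i = (Σα_j) − x_i = 0, so x_i^SO = Σα_j = 16 for every i; X^SO = 96.

96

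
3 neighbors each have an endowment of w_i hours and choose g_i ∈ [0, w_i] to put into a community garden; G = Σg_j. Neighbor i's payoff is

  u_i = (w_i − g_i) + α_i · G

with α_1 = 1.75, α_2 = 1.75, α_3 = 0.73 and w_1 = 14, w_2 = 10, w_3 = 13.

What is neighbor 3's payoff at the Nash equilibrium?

∂u_i/∂g_i = α_i − 1, so neighbor i contributes w_i if α_i > 1, else 0.
α_i > 1 for i ∈ {1, 2}; NE contributions (14, 10, 0), G = 24.
u_3 = (13 − 0) + 0.73·24 = 30.52.

30.52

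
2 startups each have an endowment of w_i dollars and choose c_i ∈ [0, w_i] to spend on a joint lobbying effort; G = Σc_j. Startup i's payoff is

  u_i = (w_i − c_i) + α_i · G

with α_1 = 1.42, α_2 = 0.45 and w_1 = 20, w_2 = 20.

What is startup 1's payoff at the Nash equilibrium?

28.4

∂u_i/∂c_i = α_i − 1, so startup i contributes w_i if α_i > 1, else 0.
α_i > 1 for i ∈ {1}; NE contributions (20, 0), G = 20.
u_1 = (20 − 20) + 1.42·20 = 28.4.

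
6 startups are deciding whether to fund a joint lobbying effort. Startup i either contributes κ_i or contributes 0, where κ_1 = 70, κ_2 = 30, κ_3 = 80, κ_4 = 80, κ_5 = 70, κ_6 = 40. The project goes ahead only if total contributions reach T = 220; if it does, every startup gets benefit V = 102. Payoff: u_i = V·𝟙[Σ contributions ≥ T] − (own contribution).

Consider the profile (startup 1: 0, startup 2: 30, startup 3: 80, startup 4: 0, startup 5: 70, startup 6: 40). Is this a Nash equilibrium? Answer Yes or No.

Total = 220 ≥ 220: provided.
Startup 1 (pledges 0, payoff 102): pledging 70 → total 290, payoff 32. No gain.
Startup 2 (pledges 30, payoff 72): dropping to 0 → total 190, payoff 0. No gain.
Startup 3 (pledges 80, payoff 22): dropping to 0 → total 140, payoff 0. No gain.
Startup 4 (pledges 0, payoff 102): pledging 80 → total 300, payoff 22. No gain.
Startup 5 (pledges 70, payoff 32): dropping to 0 → total 150, payoff 0. No gain.
Startup 6 (pledges 40, payoff 62): dropping to 0 → total 180, payoff 0. No gain.

Yes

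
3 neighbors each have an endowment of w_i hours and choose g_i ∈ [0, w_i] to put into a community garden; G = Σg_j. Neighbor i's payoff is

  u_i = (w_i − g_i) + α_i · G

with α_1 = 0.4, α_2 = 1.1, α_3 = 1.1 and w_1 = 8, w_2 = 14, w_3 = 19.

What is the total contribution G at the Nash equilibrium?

33

∂u_i/∂g_i = α_i − 1, so neighbor i contributes w_i if α_i > 1, else 0.
α_i > 1 for i ∈ {2, 3}; NE contributions (0, 14, 19), G = 33.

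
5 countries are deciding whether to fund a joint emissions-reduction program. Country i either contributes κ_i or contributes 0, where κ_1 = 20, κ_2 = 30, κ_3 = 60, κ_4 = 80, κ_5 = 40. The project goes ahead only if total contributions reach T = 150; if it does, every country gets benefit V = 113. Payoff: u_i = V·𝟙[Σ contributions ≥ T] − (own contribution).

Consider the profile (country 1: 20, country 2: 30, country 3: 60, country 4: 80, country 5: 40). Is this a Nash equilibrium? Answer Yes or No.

Total = 230 ≥ 150: provided.
Country 1 (pledges 20, payoff 93): dropping to 0 → total 210, payoff 113. Profitable deviation.

No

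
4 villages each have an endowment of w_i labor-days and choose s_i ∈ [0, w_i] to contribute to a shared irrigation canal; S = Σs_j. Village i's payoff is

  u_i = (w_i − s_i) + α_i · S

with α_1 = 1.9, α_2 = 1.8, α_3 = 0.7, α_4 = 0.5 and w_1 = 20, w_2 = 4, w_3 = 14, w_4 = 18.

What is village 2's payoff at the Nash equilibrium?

43.2

∂u_i/∂s_i = α_i − 1, so village i contributes w_i if α_i > 1, else 0.
α_i > 1 for i ∈ {1, 2}; NE contributions (20, 4, 0, 0), S = 24.
u_2 = (4 − 4) + 1.8·24 = 43.2.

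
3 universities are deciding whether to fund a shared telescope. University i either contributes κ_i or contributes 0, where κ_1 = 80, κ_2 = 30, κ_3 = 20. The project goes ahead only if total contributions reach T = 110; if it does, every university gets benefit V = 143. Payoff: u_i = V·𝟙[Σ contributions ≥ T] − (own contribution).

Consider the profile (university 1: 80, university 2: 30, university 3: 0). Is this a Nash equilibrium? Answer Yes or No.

Total = 110 ≥ 110: provided.
University 1 (pledges 80, payoff 63): dropping to 0 → total 30, payoff 0. No gain.
University 2 (pledges 30, payoff 113): dropping to 0 → total 80, payoff 0. No gain.
University 3 (pledges 0, payoff 143): pledging 20 → total 130, payoff 123. No gain.

Yes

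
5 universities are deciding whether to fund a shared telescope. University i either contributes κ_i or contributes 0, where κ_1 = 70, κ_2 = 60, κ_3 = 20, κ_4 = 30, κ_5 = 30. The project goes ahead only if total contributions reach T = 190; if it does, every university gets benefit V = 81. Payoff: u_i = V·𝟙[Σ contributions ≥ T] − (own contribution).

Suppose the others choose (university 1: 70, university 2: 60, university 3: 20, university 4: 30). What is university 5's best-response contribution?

Others' total = 180. Contributing 30 brings total to 210 ≥ 190: gain V − κ_5 = 51.
Best response: 30.

30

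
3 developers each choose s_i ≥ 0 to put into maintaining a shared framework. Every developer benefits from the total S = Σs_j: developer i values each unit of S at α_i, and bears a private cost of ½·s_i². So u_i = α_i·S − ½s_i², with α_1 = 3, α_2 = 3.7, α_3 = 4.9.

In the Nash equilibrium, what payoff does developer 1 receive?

Developer i's FOC: ∂u_i/∂s_i = α_i − s_i = 0, so s_i* = α_i.
NE contributions = (3, 3.7, 4.9); S = 11.6.
u_1 = α_1·S − ½·(s_1)² = 3·11.6 − ½·3² = 30.3.

30.3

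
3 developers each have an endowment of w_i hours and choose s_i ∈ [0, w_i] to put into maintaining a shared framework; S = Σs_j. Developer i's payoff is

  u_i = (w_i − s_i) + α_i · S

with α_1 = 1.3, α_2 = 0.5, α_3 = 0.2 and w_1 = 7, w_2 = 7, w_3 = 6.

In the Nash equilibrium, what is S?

7

∂u_i/∂s_i = α_i − 1, so developer i contributes w_i if α_i > 1, else 0.
α_i > 1 for i ∈ {1}; NE contributions (7, 0, 0), S = 7.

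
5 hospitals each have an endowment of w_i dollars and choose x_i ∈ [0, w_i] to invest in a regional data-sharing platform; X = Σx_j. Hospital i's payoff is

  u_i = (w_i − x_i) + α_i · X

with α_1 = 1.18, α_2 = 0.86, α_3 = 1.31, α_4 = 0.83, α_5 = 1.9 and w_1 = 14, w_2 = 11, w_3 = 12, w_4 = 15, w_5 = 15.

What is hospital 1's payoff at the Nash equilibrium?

48.38

∂u_i/∂x_i = α_i − 1, so hospital i contributes w_i if α_i > 1, else 0.
α_i > 1 for i ∈ {1, 3, 5}; NE contributions (14, 0, 12, 0, 15), X = 41.
u_1 = (14 − 14) + 1.18·41 = 48.38.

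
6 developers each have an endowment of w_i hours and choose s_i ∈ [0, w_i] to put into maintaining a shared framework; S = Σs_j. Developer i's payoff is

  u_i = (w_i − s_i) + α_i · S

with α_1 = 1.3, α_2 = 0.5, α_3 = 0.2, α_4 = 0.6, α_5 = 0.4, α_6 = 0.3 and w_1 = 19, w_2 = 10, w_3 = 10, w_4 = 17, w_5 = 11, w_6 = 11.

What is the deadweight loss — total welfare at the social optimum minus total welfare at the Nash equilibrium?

∂u_i/∂s_i = α_i − 1, so developer i contributes w_i if α_i > 1, else 0.
α_i > 1 for i ∈ {1}; NE contributions (19, 0, 0, 0, 0, 0), S = 19.
W^NE = Σw_i − S^NE + (Σα_i)·S^NE = 78 + 2.3·19 = 121.7.
Planner: ∂(Σu_j)/∂s_i = Σα_j − 1 = 2.3 > 0, so everyone contributes w_i; S^SO = 78, W^SO = 78 + 2.3·78 = 257.4.
Deadweight loss = 135.7.

135.7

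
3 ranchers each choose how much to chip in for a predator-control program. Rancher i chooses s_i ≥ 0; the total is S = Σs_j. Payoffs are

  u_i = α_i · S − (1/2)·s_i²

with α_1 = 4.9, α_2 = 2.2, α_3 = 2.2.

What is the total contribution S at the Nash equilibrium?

9.3

Rancher i's FOC: ∂u_i/∂s_i = α_i − s_i = 0, so s_i* = α_i.
NE contributions = (4.9, 2.2, 2.2); S = 9.3.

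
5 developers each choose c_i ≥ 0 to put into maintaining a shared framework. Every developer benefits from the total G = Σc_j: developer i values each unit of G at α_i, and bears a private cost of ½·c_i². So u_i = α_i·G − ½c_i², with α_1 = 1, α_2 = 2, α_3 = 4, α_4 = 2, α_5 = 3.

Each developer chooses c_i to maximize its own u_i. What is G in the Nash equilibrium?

12

Developer i's FOC: ∂u_i/∂c_i = α_i − c_i = 0, so c_i* = α_i.
NE contributions = (1, 2, 4, 2, 3); G = 12.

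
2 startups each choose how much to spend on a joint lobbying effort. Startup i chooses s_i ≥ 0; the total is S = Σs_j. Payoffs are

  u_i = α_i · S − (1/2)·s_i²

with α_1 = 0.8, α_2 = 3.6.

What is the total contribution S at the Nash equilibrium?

Startup i's FOC: ∂u_i/∂s_i = α_i − s_i = 0, so s_i* = α_i.
NE contributions = (0.8, 3.6); S = 4.4.

4.4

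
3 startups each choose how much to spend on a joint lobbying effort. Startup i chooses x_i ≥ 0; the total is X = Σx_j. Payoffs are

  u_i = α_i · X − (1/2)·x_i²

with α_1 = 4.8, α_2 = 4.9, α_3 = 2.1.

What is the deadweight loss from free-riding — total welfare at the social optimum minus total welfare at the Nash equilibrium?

95.35

Startup i's FOC: ∂u_i/∂x_i = α_i − x_i = 0, so x_i* = α_i.
NE contributions = (4.8, 4.9, 2.1); X = 11.8.
W^NE = (Σα)·X − ½Σα_i² = 11.8² − ½·51.46 = 113.51.
Planner sets x_i = Σα_j = 11.8 for every i, so X^SO = 3·11.8 = 35.4.
W^SO = (Σα)·X^SO − ½·3·(Σα)² = (3/2)·11.8² = 208.86.
Deadweight loss = W^SO − W^NE = 95.35.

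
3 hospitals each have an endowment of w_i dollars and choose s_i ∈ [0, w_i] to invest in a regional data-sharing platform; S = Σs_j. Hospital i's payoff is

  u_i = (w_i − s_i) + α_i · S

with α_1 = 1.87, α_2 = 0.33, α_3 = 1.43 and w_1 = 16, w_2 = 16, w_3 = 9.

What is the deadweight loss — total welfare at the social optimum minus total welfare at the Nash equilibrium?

∂u_i/∂s_i = α_i − 1, so hospital i contributes w_i if α_i > 1, else 0.
α_i > 1 for i ∈ {1, 3}; NE contributions (16, 0, 9), S = 25.
W^NE = Σw_i − S^NE + (Σα_i)·S^NE = 41 + 2.63·25 = 106.75.
Planner: ∂(Σu_j)/∂s_i = Σα_j − 1 = 2.63 > 0, so everyone contributes w_i; S^SO = 41, W^SO = 41 + 2.63·41 = 148.83.
Deadweight loss = 42.08.

42.08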